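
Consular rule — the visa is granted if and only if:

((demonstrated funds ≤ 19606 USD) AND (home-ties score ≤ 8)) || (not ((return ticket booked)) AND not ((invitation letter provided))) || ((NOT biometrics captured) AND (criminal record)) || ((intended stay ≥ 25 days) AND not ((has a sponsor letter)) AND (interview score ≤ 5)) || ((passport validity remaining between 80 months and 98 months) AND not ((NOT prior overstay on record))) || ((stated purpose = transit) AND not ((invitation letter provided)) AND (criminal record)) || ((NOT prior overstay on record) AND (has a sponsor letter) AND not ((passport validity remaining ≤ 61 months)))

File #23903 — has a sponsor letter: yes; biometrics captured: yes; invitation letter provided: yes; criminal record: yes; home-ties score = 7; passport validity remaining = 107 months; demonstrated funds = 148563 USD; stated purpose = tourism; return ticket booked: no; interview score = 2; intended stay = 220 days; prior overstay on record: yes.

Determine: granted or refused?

Refused

Atomic conditions:
  demonstrated funds ≤ 19606 USD: 148563 ≤ 19606 is false
  home-ties score ≤ 8: 7 ≤ 8 is true
  return ticket booked: no → false
  invitation letter provided: yes → true
  NOT biometrics captured: yes → false
  criminal record: yes → true
  intended stay ≥ 25 days: 220 ≥ 25 is true
  has a sponsor letter: yes → true
  interview score ≤ 5: 2 ≤ 5 is true
  passport validity remaining between 80 months and 98 months: 107 in [80, 98] is false
  NOT prior overstay on record: yes → false
  stated purpose = transit: tourism == transit is false
  passport validity remaining ≤ 61 months: 107 ≤ 61 is false
Combine:
[1] false AND true = false
[2.1] NOT false = true
[2.2] NOT true = false
[2] true AND false = false
[3] false AND true = false
[4.2] NOT true = false
[4] true AND false AND true = false
[5.2] NOT false = true
[5] false AND true = false
[6.2] NOT true = false
[6] false AND false AND true = false
[7.3] NOT false = true
[7] false AND true AND true = false
[root] false OR false OR false OR false OR false OR false OR false = false
Overall: false → refused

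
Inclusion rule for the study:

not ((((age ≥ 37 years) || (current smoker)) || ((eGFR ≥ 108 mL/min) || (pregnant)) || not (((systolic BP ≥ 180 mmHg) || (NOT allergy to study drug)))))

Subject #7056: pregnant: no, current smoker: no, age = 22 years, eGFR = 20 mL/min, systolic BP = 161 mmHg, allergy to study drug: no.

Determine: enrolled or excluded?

Enrolled

Atomic conditions:
  age ≥ 37 years: 22 ≥ 37 is false
  current smoker: no → false
  eGFR ≥ 108 mL/min: 20 ≥ 108 is false
  pregnant: no → false
  systolic BP ≥ 180 mmHg: 161 ≥ 180 is false
  NOT allergy to study drug: no → true
Combine:
[1.1] false OR false = false
[1.2] false OR false = false
[1.3.1] false OR true = true
[1.3] NOT true = false
[1] false OR false OR false = false
[root] NOT false = true
Overall: true → enrolled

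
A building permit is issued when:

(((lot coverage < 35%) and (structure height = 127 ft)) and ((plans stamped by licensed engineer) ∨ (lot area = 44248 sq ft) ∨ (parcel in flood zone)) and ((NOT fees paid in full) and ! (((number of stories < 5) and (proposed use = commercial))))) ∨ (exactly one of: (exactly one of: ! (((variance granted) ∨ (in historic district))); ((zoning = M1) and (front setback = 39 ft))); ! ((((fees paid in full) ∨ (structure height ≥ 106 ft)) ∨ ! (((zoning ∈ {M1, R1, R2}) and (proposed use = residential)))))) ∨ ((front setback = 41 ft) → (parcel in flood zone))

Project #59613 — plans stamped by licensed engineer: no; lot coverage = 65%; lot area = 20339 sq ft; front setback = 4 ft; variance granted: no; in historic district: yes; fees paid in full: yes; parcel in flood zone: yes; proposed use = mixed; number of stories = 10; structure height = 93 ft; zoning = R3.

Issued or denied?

Atomic conditions:
  lot coverage < 35%: 65 < 35 is false
  structure height = 127 ft: 93 == 127 is false
  plans stamped by licensed engineer: no → false
  lot area = 44248 sq ft: 20339 == 44248 is false
  parcel in flood zone: yes → true
  NOT fees paid in full: yes → false
  number of stories < 5: 10 < 5 is false
  proposed use = commercial: mixed == commercial is false
  variance granted: no → false
  in historic district: yes → true
  zoning = M1: R3 == M1 is false
  front setback = 39 ft: 4 == 39 is false
  fees paid in full: yes → true
  structure height ≥ 106 ft: 93 ≥ 106 is false
  zoning ∈ {M1, R1, R2}: R3 is not in the set → false
  proposed use = residential: mixed == residential is false
  front setback = 41 ft: 4 == 41 is false
Combine:
[1.1] false AND false = false
[1.2] false OR false OR true = true
[1.3.2.1] false AND false = false
[1.3.2] NOT false = true
[1.3] false AND true = false
[1] false AND true AND false = false
[2.1.1.1] false OR true = true
[2.1.1] NOT true = false
[2.1.2] false AND false = false
[2.1] exactly-one(false, false) = false
[2.2.1.1] true OR false = true
[2.2.1.2.1] false AND false = false
[2.2.1.2] NOT false = true
[2.2.1] true OR true = true
[2.2] NOT true = false
[2] exactly-one(false, false) = false
[3] false → true (antecedent false ⇒ implication holds) = true
[root] false OR false OR true = true
Overall: true → issued

Issued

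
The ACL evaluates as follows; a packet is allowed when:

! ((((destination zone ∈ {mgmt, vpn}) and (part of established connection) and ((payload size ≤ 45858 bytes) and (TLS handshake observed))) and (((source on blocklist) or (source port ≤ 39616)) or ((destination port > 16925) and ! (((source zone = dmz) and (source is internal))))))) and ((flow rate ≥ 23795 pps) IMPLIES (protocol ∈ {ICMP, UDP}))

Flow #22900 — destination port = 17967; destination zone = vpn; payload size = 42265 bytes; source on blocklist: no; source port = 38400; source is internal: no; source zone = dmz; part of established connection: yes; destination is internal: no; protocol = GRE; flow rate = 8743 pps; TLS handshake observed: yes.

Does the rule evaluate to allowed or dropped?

Atomic conditions:
  destination zone ∈ {mgmt, vpn}: vpn is in the set → true
  part of established connection: yes → true
  payload size ≤ 45858 bytes: 42265 ≤ 45858 is true
  TLS handshake observed: yes → true
  source on blocklist: no → false
  source port ≤ 39616: 38400 ≤ 39616 is true
  destination port > 16925: 17967 > 16925 is true
  source zone = dmz: dmz == dmz is true
  source is internal: no → false
  flow rate ≥ 23795 pps: 8743 ≥ 23795 is false
  protocol ∈ {ICMP, UDP}: GRE is not in the set → false
Combine:
[1.1.1.3] true AND true = true
[1.1.1] true AND true AND true = true
[1.1.2.1] false OR true = true
[1.1.2.2.2.1] true AND false = false
[1.1.2.2.2] NOT false = true
[1.1.2.2] true AND true = true
[1.1.2] true OR true = true
[1.1] true AND true = true
[1] NOT true = false
[2] false → false (antecedent false ⇒ implication holds) = true
[root] false AND true = false
Overall: false → dropped

Dropped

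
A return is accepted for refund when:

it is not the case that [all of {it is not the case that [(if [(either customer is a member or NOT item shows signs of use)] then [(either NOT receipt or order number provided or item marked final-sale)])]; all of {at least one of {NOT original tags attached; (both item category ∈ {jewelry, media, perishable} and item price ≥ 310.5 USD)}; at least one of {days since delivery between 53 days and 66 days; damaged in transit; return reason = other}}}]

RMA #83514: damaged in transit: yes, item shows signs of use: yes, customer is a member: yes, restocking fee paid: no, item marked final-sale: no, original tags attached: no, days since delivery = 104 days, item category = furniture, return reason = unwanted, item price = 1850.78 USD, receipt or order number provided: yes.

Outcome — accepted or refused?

Refused

Atomic conditions:
  customer is a member: yes → true
  NOT item shows signs of use: yes → false
  NOT receipt or order number provided: yes → false
  item marked final-sale: no → false
  NOT original tags attached: no → true
  item category ∈ {jewelry, media, perishable}: furniture is not in the set → false
  item price ≥ 310.5 USD: 1850.78 ≥ 310.5 is true
  days since delivery between 53 days and 66 days: 104 in [53, 66] is false
  damaged in transit: yes → true
  return reason = other: unwanted == other is false
Combine:
[1.1.1.1] true OR false = true
[1.1.1.2] false OR false = false
[1.1.1] true → false = false
[1.1] NOT false = true
[1.2.1.2] false AND true = false
[1.2.1] true OR false = true
[1.2.2] false OR true OR false = true
[1.2] true AND true = true
[1] true AND true = true
[root] NOT true = false
Overall: false → refused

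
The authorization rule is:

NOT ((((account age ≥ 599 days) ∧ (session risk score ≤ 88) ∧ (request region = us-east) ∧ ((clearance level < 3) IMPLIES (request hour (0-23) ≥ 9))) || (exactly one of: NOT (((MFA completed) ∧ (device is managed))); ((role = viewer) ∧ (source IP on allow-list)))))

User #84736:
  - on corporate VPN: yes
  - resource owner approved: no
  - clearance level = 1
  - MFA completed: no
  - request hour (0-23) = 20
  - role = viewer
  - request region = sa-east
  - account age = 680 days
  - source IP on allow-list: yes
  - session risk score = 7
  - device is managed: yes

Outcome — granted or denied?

Granted

Atomic conditions:
  account age ≥ 599 days: 680 ≥ 599 is true
  session risk score ≤ 88: 7 ≤ 88 is true
  request region = us-east: sa-east == us-east is false
  clearance level < 3: 1 < 3 is true
  request hour (0-23) ≥ 9: 20 ≥ 9 is true
  MFA completed: no → false
  device is managed: yes → true
  role = viewer: viewer == viewer is true
  source IP on allow-list: yes → true
Combine:
[1.1.4] true → true = true
[1.1] true AND true AND false AND true = false
[1.2.1.1] false AND true = false
[1.2.1] NOT false = true
[1.2.2] true AND true = true
[1.2] exactly-one(true, true) = false
[1] false OR false = false
[root] NOT false = true
Overall: true → granted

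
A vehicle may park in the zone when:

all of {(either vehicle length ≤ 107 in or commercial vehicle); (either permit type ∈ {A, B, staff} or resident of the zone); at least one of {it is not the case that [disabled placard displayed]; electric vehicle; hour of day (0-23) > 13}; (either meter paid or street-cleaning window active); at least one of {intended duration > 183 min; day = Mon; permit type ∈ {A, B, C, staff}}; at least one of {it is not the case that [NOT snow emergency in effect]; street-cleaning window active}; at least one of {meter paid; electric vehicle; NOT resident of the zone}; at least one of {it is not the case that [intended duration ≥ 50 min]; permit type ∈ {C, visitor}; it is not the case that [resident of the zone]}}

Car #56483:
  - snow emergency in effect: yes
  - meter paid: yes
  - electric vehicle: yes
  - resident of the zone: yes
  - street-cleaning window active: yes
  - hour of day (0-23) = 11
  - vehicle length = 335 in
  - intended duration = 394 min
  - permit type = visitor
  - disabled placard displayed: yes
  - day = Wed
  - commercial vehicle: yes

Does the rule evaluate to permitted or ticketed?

Permitted

Atomic conditions:
  vehicle length ≤ 107 in: 335 ≤ 107 is false
  commercial vehicle: yes → true
  permit type ∈ {A, B, staff}: visitor is not in the set → false
  resident of the zone: yes → true
  disabled placard displayed: yes → true
  electric vehicle: yes → true
  hour of day (0-23) > 13: 11 > 13 is false
  meter paid: yes → true
  street-cleaning window active: yes → true
  intended duration > 183 min: 394 > 183 is true
  day = Mon: Wed == Mon is false
  permit type ∈ {A, B, C, staff}: visitor is not in the set → false
  NOT snow emergency in effect: yes → false
  NOT resident of the zone: yes → false
  intended duration ≥ 50 min: 394 ≥ 50 is true
  permit type ∈ {C, visitor}: visitor is in the set → true
Combine:
[1] false OR true = true
[2] false OR true = true
[3.1] NOT true = false
[3] false OR true OR false = true
[4] true OR true = true
[5] true OR false OR false = true
[6.1] NOT false = true
[6] true OR true = true
[7] true OR true OR false = true
[8.1] NOT true = false
[8.3] NOT true = false
[8] false OR true OR false = true
[root] true AND true AND true AND true AND true AND true AND true AND true = true
Overall: true → permitted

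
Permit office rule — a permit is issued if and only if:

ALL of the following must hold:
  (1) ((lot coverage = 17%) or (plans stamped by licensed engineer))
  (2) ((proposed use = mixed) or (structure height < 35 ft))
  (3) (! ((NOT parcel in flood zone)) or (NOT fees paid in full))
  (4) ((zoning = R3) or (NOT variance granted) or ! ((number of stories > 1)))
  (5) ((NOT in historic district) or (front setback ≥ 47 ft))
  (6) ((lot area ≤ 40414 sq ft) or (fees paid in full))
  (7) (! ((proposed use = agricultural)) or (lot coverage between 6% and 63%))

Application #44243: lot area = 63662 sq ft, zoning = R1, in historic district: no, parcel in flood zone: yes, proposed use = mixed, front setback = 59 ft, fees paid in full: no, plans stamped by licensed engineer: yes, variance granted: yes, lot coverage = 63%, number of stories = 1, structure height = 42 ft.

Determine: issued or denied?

Atomic conditions:
  lot coverage = 17%: 63 == 17 is false
  plans stamped by licensed engineer: yes → true
  proposed use = mixed: mixed == mixed is true
  structure height < 35 ft: 42 < 35 is false
  NOT parcel in flood zone: yes → false
  NOT fees paid in full: no → true
  zoning = R3: R1 == R3 is false
  NOT variance granted: yes → false
  number of stories > 1: 1 > 1 is false
  NOT in historic district: no → true
  front setback ≥ 47 ft: 59 ≥ 47 is true
  lot area ≤ 40414 sq ft: 63662 ≤ 40414 is false
  fees paid in full: no → false
  proposed use = agricultural: mixed == agricultural is false
  lot coverage between 6% and 63%: 63 in [6, 63] is true
Combine:
[1] false OR true = true
[2] true OR false = true
[3.1] NOT false = true
[3] true OR true = true
[4.3] NOT false = true
[4] false OR false OR true = true
[5] true OR true = true
[6] false OR false = false
[7.1] NOT false = true
[7] true OR true = true
[root] true AND true AND true AND true AND true AND false AND true = false
Overall: false → denied

Denied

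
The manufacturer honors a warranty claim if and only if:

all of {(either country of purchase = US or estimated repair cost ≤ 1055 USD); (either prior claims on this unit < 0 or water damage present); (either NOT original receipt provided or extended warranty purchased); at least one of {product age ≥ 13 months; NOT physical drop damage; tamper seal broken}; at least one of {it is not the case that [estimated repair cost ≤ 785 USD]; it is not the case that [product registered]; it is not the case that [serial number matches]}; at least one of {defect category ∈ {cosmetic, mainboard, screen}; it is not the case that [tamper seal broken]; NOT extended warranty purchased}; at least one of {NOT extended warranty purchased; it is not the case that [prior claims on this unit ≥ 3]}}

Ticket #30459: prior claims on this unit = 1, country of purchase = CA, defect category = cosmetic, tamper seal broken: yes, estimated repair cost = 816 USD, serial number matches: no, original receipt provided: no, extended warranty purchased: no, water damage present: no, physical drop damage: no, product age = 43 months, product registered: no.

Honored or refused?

Atomic conditions:
  country of purchase = US: CA == US is false
  estimated repair cost ≤ 1055 USD: 816 ≤ 1055 is true
  prior claims on this unit < 0: 1 < 0 is false
  water damage present: no → false
  NOT original receipt provided: no → true
  extended warranty purchased: no → false
  product age ≥ 13 months: 43 ≥ 13 is true
  NOT physical drop damage: no → true
  tamper seal broken: yes → true
  estimated repair cost ≤ 785 USD: 816 ≤ 785 is false
  product registered: no → false
  serial number matches: no → false
  defect category ∈ {cosmetic, mainboard, screen}: cosmetic is in the set → true
  NOT extended warranty purchased: no → true
  prior claims on this unit ≥ 3: 1 ≥ 3 is false
Combine:
[1] false OR true = true
[2] false OR false = false
[3] true OR false = true
[4] true OR true OR true = true
[5.1] NOT false = true
[5.2] NOT false = true
[5.3] NOT false = true
[5] true OR true OR true = true
[6.2] NOT true = false
[6] true OR false OR true = true
[7.2] NOT false = true
[7] true OR true = true
[root] true AND false AND true AND true AND true AND true AND true = false
Overall: false → refused

Refused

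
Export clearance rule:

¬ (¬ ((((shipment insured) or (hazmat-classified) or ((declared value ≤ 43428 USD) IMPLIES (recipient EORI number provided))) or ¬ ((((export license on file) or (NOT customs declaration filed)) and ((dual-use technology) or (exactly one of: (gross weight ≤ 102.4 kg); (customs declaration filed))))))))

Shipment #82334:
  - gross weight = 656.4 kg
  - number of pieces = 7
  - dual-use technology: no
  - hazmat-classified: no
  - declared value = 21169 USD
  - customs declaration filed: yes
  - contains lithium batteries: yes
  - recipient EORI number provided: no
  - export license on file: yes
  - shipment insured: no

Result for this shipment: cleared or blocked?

Blocked

Atomic conditions:
  shipment insured: no → false
  hazmat-classified: no → false
  declared value ≤ 43428 USD: 21169 ≤ 43428 is true
  recipient EORI number provided: no → false
  export license on file: yes → true
  NOT customs declaration filed: yes → false
  dual-use technology: no → false
  gross weight ≤ 102.4 kg: 656.4 ≤ 102.4 is false
  customs declaration filed: yes → true
Combine:
[1.1.1.3] true → false = false
[1.1.1] false OR false OR false = false
[1.1.2.1.1] true OR false = true
[1.1.2.1.2.2] exactly-one(false, true) = true
[1.1.2.1.2] false OR true = true
[1.1.2.1] true AND true = true
[1.1.2] NOT true = false
[1.1] false OR false = false
[1] NOT false = true
[root] NOT true = false
Overall: false → blocked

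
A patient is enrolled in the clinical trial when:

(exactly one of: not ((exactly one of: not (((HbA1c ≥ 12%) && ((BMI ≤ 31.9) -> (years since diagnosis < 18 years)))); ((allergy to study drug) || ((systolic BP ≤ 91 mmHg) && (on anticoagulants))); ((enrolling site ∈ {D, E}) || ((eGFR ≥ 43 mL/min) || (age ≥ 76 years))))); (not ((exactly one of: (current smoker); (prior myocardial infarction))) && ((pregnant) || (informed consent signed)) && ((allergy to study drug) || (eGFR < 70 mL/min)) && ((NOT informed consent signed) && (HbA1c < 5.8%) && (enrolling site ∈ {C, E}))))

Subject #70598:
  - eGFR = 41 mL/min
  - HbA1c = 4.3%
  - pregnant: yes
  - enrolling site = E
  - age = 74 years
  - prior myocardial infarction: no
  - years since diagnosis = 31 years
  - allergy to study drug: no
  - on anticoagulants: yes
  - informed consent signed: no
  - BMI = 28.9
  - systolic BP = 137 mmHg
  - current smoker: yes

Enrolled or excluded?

Enrolled

Atomic conditions:
  HbA1c ≥ 12%: 4.3 ≥ 12 is false
  BMI ≤ 31.9: 28.9 ≤ 31.9 is true
  years since diagnosis < 18 years: 31 < 18 is false
  allergy to study drug: no → false
  systolic BP ≤ 91 mmHg: 137 ≤ 91 is false
  on anticoagulants: yes → true
  enrolling site ∈ {D, E}: E is in the set → true
  eGFR ≥ 43 mL/min: 41 ≥ 43 is false
  age ≥ 76 years: 74 ≥ 76 is false
  current smoker: yes → true
  prior myocardial infarction: no → false
  pregnant: yes → true
  informed consent signed: no → false
  eGFR < 70 mL/min: 41 < 70 is true
  NOT informed consent signed: no → true
  HbA1c < 5.8%: 4.3 < 5.8 is true
  enrolling site ∈ {C, E}: E is in the set → true
Combine:
[1.1.1.1.2] true → false = false
[1.1.1.1] false AND false = false
[1.1.1] NOT false = true
[1.1.2.2] false AND true = false
[1.1.2] false OR false = false
[1.1.3.2] false OR false = false
[1.1.3] true OR false = true
[1.1] exactly-one(true, false, true) = false
[1] NOT false = true
[2.1.1] exactly-one(true, false) = true
[2.1] NOT true = false
[2.2] true OR false = true
[2.3] false OR true = true
[2.4] true AND true AND true = true
[2] false AND true AND true AND true = false
[root] exactly-one(true, false) = true
Overall: true → enrolled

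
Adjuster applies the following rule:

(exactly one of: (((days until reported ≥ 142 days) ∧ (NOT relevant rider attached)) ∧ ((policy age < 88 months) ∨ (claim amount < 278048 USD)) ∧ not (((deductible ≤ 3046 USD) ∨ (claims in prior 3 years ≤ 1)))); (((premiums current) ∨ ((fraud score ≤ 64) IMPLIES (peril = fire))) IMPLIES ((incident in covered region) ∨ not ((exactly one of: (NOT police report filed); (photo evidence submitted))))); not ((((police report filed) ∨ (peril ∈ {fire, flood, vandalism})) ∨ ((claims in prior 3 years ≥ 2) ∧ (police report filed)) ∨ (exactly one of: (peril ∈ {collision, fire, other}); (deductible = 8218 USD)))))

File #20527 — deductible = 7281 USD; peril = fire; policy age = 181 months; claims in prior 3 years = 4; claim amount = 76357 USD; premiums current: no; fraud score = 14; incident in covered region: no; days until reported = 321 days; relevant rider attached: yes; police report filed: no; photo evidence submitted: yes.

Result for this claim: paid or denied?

Atomic conditions:
  days until reported ≥ 142 days: 321 ≥ 142 is true
  NOT relevant rider attached: yes → false
  policy age < 88 months: 181 < 88 is false
  claim amount < 278048 USD: 76357 < 278048 is true
  deductible ≤ 3046 USD: 7281 ≤ 3046 is false
  claims in prior 3 years ≤ 1: 4 ≤ 1 is false
  premiums current: no → false
  fraud score ≤ 64: 14 ≤ 64 is true
  peril = fire: fire == fire is true
  incident in covered region: no → false
  NOT police report filed: no → true
  photo evidence submitted: yes → true
  police report filed: no → false
  peril ∈ {fire, flood, vandalism}: fire is in the set → true
  claims in prior 3 years ≥ 2: 4 ≥ 2 is true
  peril ∈ {collision, fire, other}: fire is in the set → true
  deductible = 8218 USD: 7281 == 8218 is false
Combine:
[1.1] true AND false = false
[1.2] false OR true = true
[1.3.1] false OR false = false
[1.3] NOT false = true
[1] false AND true AND true = false
[2.1.2] true → true = true
[2.1] false OR true = true
[2.2.2.1] exactly-one(true, true) = false
[2.2.2] NOT false = true
[2.2] false OR true = true
[2] true → true = true
[3.1.1] false OR true = true
[3.1.2] true AND false = false
[3.1.3] exactly-one(true, false) = true
[3.1] true OR false OR true = true
[3] NOT true = false
[root] exactly-one(false, true, false) = true
Overall: true → paid

Paid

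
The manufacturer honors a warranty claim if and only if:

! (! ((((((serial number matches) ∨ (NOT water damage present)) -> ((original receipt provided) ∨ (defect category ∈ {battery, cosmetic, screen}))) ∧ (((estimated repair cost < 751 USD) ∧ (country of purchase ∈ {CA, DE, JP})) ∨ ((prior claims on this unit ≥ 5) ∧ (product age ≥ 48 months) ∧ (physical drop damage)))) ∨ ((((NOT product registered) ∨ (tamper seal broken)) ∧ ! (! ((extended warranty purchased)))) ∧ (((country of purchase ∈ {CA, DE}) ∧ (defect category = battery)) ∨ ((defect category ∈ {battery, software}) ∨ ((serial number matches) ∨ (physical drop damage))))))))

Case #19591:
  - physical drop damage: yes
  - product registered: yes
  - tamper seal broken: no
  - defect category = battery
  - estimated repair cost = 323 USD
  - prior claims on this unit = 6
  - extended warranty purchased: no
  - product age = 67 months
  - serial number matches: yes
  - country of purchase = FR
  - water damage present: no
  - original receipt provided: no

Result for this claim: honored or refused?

Atomic conditions:
  serial number matches: yes → true
  NOT water damage present: no → true
  original receipt provided: no → false
  defect category ∈ {battery, cosmetic, screen}: battery is in the set → true
  estimated repair cost < 751 USD: 323 < 751 is true
  country of purchase ∈ {CA, DE, JP}: FR is not in the set → false
  prior claims on this unit ≥ 5: 6 ≥ 5 is true
  product age ≥ 48 months: 67 ≥ 48 is true
  physical drop damage: yes → true
  NOT product registered: yes → false
  tamper seal broken: no → false
  extended warranty purchased: no → false
  country of purchase ∈ {CA, DE}: FR is not in the set → false
  defect category = battery: battery == battery is true
  defect category ∈ {battery, software}: battery is in the set → true
Combine:
[1.1.1.1.1] true OR true = true
[1.1.1.1.2] false OR true = true
[1.1.1.1] true → true = true
[1.1.1.2.1] true AND false = false
[1.1.1.2.2] true AND true AND true = true
[1.1.1.2] false OR true = true
[1.1.1] true AND true = true
[1.1.2.1.1] false OR false = false
[1.1.2.1.2.1] NOT false = true
[1.1.2.1.2] NOT true = false
[1.1.2.1] false AND false = false
[1.1.2.2.1] false AND true = false
[1.1.2.2.2.2] true OR true = true
[1.1.2.2.2] true OR true = true
[1.1.2.2] false OR true = true
[1.1.2] false AND true = false
[1.1] true OR false = true
[1] NOT true = false
[root] NOT false = true
Overall: true → honored

Honored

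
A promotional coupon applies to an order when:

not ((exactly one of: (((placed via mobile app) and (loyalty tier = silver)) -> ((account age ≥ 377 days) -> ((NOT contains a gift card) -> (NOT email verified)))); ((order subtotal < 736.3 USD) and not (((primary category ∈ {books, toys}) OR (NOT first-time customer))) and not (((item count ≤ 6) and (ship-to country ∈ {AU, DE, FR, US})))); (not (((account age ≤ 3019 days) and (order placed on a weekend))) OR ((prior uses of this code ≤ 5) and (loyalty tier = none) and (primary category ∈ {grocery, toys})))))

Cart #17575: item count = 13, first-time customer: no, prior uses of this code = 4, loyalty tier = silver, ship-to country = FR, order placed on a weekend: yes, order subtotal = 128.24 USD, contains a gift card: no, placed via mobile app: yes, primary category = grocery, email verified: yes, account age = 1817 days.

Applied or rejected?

Applied

Atomic conditions:
  placed via mobile app: yes → true
  loyalty tier = silver: silver == silver is true
  account age ≥ 377 days: 1817 ≥ 377 is true
  NOT contains a gift card: no → true
  NOT email verified: yes → false
  order subtotal < 736.3 USD: 128.24 < 736.3 is true
  primary category ∈ {books, toys}: grocery is not in the set → false
  NOT first-time customer: no → true
  item count ≤ 6: 13 ≤ 6 is false
  ship-to country ∈ {AU, DE, FR, US}: FR is in the set → true
  account age ≤ 3019 days: 1817 ≤ 3019 is true
  order placed on a weekend: yes → true
  prior uses of this code ≤ 5: 4 ≤ 5 is true
  loyalty tier = none: silver == none is false
  primary category ∈ {grocery, toys}: grocery is in the set → true
Combine:
[1.1.1] true AND true = true
[1.1.2.2] true → false = false
[1.1.2] true → false = false
[1.1] true → false = false
[1.2.2.1] false OR true = true
[1.2.2] NOT true = false
[1.2.3.1] false AND true = false
[1.2.3] NOT false = true
[1.2] true AND false AND true = false
[1.3.1.1] true AND true = true
[1.3.1] NOT true = false
[1.3.2] true AND false AND true = false
[1.3] false OR false = false
[1] exactly-one(false, false, false) = false
[root] NOT false = true
Overall: true → applied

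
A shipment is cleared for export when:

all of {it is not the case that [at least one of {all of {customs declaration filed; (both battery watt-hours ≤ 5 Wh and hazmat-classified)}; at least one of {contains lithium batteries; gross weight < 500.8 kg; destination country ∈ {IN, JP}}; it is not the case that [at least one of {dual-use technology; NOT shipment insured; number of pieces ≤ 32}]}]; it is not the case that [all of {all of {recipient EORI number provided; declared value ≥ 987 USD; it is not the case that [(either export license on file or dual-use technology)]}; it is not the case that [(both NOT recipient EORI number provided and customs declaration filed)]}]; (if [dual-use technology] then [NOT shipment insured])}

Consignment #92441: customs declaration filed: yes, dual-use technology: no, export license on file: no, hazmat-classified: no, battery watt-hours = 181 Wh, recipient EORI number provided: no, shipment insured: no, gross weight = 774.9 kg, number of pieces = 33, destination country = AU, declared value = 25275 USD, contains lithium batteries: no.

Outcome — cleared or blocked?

Atomic conditions:
  customs declaration filed: yes → true
  battery watt-hours ≤ 5 Wh: 181 ≤ 5 is false
  hazmat-classified: no → false
  contains lithium batteries: no → false
  gross weight < 500.8 kg: 774.9 < 500.8 is false
  destination country ∈ {IN, JP}: AU is not in the set → false
  dual-use technology: no → false
  NOT shipment insured: no → true
  number of pieces ≤ 32: 33 ≤ 32 is false
  recipient EORI number provided: no → false
  declared value ≥ 987 USD: 25275 ≥ 987 is true
  export license on file: no → false
  NOT recipient EORI number provided: no → true
Combine:
[1.1.1.2] false AND false = false
[1.1.1] true AND false = false
[1.1.2] false OR false OR false = false
[1.1.3.1] false OR true OR false = true
[1.1.3] NOT true = false
[1.1] false OR false OR false = false
[1] NOT false = true
[2.1.1.3.1] false OR false = false
[2.1.1.3] NOT false = true
[2.1.1] false AND true AND true = false
[2.1.2.1] true AND true = true
[2.1.2] NOT true = false
[2.1] false AND false = false
[2] NOT false = true
[3] false → true (antecedent false ⇒ implication holds) = true
[root] true AND true AND true = true
Overall: true → cleared

Cleared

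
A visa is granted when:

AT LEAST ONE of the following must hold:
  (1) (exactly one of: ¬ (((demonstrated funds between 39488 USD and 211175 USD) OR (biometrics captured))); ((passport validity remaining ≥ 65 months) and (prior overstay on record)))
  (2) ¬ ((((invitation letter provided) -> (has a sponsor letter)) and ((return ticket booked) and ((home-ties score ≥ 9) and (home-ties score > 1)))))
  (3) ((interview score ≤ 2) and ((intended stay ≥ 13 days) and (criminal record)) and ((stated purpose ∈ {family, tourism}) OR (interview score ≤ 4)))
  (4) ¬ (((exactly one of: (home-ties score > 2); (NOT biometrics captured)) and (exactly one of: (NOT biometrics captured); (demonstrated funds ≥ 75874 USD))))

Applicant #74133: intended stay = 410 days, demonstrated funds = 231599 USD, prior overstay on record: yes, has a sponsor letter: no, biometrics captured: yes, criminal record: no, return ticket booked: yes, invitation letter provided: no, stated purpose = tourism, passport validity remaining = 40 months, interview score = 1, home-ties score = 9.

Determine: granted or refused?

Atomic conditions:
  demonstrated funds between 39488 USD and 211175 USD: 231599 in [39488, 211175] is false
  biometrics captured: yes → true
  passport validity remaining ≥ 65 months: 40 ≥ 65 is false
  prior overstay on record: yes → true
  invitation letter provided: no → false
  has a sponsor letter: no → false
  return ticket booked: yes → true
  home-ties score ≥ 9: 9 ≥ 9 is true
  home-ties score > 1: 9 > 1 is true
  interview score ≤ 2: 1 ≤ 2 is true
  intended stay ≥ 13 days: 410 ≥ 13 is true
  criminal record: no → false
  stated purpose ∈ {family, tourism}: tourism is in the set → true
  interview score ≤ 4: 1 ≤ 4 is true
  home-ties score > 2: 9 > 2 is true
  NOT biometrics captured: yes → false
  demonstrated funds ≥ 75874 USD: 231599 ≥ 75874 is true
Combine:
[1.1.1] false OR true = true
[1.1] NOT true = false
[1.2] false AND true = false
[1] exactly-one(false, false) = false
[2.1.1] false → false (antecedent false ⇒ implication holds) = true
[2.1.2.2] true AND true = true
[2.1.2] true AND true = true
[2.1] true AND true = true
[2] NOT true = false
[3.2] true AND false = false
[3.3] true OR true = true
[3] true AND false AND true = false
[4.1.1] exactly-one(true, false) = true
[4.1.2] exactly-one(false, true) = true
[4.1] true AND true = true
[4] NOT true = false
[root] false OR false OR false OR false = false
Overall: false → refused

Refused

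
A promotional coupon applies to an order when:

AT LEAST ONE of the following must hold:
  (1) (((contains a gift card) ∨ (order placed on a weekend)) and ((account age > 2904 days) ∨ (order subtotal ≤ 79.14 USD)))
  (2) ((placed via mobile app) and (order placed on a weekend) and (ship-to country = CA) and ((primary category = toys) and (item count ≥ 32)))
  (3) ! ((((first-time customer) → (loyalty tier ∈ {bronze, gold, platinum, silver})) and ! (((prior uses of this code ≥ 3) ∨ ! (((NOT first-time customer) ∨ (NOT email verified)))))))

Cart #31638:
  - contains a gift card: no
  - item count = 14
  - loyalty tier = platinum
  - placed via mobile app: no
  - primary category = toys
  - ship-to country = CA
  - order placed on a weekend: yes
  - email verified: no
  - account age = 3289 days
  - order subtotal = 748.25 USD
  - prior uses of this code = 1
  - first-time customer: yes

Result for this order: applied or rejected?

Atomic conditions:
  contains a gift card: no → false
  order placed on a weekend: yes → true
  account age > 2904 days: 3289 > 2904 is true
  order subtotal ≤ 79.14 USD: 748.25 ≤ 79.14 is false
  placed via mobile app: no → false
  ship-to country = CA: CA == CA is true
  primary category = toys: toys == toys is true
  item count ≥ 32: 14 ≥ 32 is false
  first-time customer: yes → true
  loyalty tier ∈ {bronze, gold, platinum, silver}: platinum is in the set → true
  prior uses of this code ≥ 3: 1 ≥ 3 is false
  NOT first-time customer: yes → false
  NOT email verified: no → true
Combine:
[1.1] false OR true = true
[1.2] true OR false = true
[1] true AND true = true
[2.4] true AND false = false
[2] false AND true AND true AND false = false
[3.1.1] true → true = true
[3.1.2.1.2.1] false OR true = true
[3.1.2.1.2] NOT true = false
[3.1.2.1] false OR false = false
[3.1.2] NOT false = true
[3.1] true AND true = true
[3] NOT true = false
[root] true OR false OR false = true
Overall: true → applied

Applied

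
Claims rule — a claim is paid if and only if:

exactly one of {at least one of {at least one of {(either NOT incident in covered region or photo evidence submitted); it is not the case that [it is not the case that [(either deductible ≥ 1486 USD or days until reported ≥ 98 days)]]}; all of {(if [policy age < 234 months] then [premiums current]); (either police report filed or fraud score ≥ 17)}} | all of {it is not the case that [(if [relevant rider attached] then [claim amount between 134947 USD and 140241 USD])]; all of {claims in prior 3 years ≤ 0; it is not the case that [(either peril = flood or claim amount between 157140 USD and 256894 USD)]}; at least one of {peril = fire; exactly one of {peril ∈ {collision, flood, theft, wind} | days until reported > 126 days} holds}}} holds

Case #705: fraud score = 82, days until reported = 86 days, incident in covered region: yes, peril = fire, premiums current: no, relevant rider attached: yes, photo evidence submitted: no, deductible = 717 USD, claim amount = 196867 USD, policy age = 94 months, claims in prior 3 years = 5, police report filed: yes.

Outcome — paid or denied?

Denied

Atomic conditions:
  NOT incident in covered region: yes → false
  photo evidence submitted: no → false
  deductible ≥ 1486 USD: 717 ≥ 1486 is false
  days until reported ≥ 98 days: 86 ≥ 98 is false
  policy age < 234 months: 94 < 234 is true
  premiums current: no → false
  police report filed: yes → true
  fraud score ≥ 17: 82 ≥ 17 is true
  relevant rider attached: yes → true
  claim amount between 134947 USD and 140241 USD: 196867 in [134947, 140241] is false
  claims in prior 3 years ≤ 0: 5 ≤ 0 is false
  peril = flood: fire == flood is false
  claim amount between 157140 USD and 256894 USD: 196867 in [157140, 256894] is true
  peril = fire: fire == fire is true
  peril ∈ {collision, flood, theft, wind}: fire is not in the set → false
  days until reported > 126 days: 86 > 126 is false
Combine:
[1.1.1] false OR false = false
[1.1.2.1.1] false OR false = false
[1.1.2.1] NOT false = true
[1.1.2] NOT true = false
[1.1] false OR false = false
[1.2.1] true → false = false
[1.2.2] true OR true = true
[1.2] false AND true = false
[1] false OR false = false
[2.1.1] true → false = false
[2.1] NOT false = true
[2.2.2.1] false OR true = true
[2.2.2] NOT true = false
[2.2] false AND false = false
[2.3.2] exactly-one(false, false) = false
[2.3] true OR false = true
[2] true AND false AND true = false
[root] exactly-one(false, false) = false
Overall: false → denied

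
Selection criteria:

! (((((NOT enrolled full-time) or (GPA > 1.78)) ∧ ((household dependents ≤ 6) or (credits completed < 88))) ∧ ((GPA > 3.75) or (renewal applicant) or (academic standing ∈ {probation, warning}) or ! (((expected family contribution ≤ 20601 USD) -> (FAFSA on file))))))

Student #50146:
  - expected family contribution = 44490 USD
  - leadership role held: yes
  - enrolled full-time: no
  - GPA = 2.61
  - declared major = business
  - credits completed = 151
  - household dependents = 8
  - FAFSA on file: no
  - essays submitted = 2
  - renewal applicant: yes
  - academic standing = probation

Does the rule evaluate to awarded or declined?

Atomic conditions:
  NOT enrolled full-time: no → true
  GPA > 1.78: 2.61 > 1.78 is true
  household dependents ≤ 6: 8 ≤ 6 is false
  credits completed < 88: 151 < 88 is false
  GPA > 3.75: 2.61 > 3.75 is false
  renewal applicant: yes → true
  academic standing ∈ {probation, warning}: probation is in the set → true
  expected family contribution ≤ 20601 USD: 44490 ≤ 20601 is false
  FAFSA on file: no → false
Combine:
[1.1.1] true OR true = true
[1.1.2] false OR false = false
[1.1] true AND false = false
[1.2.4.1] false → false (antecedent false ⇒ implication holds) = true
[1.2.4] NOT true = false
[1.2] false OR true OR true OR false = true
[1] false AND true = false
[root] NOT false = true
Overall: true → awarded

Awarded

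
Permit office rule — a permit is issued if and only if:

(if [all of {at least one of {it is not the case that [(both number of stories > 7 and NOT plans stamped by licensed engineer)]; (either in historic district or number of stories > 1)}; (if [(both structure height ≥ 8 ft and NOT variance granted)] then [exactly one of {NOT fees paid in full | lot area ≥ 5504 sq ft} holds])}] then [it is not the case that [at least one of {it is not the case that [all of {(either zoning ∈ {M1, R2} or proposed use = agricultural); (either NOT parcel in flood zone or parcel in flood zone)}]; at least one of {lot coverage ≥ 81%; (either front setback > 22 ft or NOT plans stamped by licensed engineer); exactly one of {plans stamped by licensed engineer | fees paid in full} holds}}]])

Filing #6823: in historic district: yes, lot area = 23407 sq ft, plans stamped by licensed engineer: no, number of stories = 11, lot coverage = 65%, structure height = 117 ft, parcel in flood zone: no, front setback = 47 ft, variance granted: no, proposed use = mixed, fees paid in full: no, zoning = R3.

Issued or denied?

Issued

Atomic conditions:
  number of stories > 7: 11 > 7 is true
  NOT plans stamped by licensed engineer: no → true
  in historic district: yes → true
  number of stories > 1: 11 > 1 is true
  structure height ≥ 8 ft: 117 ≥ 8 is true
  NOT variance granted: no → true
  NOT fees paid in full: no → true
  lot area ≥ 5504 sq ft: 23407 ≥ 5504 is true
  zoning ∈ {M1, R2}: R3 is not in the set → false
  proposed use = agricultural: mixed == agricultural is false
  NOT parcel in flood zone: no → true
  parcel in flood zone: no → false
  lot coverage ≥ 81%: 65 ≥ 81 is false
  front setback > 22 ft: 47 > 22 is true
  plans stamped by licensed engineer: no → false
  fees paid in full: no → false
Combine:
[1.1.1.1] true AND true = true
[1.1.1] NOT true = false
[1.1.2] true OR true = true
[1.1] false OR true = true
[1.2.1] true AND true = true
[1.2.2] exactly-one(true, true) = false
[1.2] true → false = false
[1] true AND false = false
[2.1.1.1.1] false OR false = false
[2.1.1.1.2] true OR false = true
[2.1.1.1] false AND true = false
[2.1.1] NOT false = true
[2.1.2.2] true OR true = true
[2.1.2.3] exactly-one(false, false) = false
[2.1.2] false OR true OR false = true
[2.1] true OR true = true
[2] NOT true = false
[root] false → false (antecedent false ⇒ implication holds) = true
Overall: true → issued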